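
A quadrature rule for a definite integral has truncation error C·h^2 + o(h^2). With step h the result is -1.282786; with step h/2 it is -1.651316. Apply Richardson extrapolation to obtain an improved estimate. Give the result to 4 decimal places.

Extrapolated value = (4·A(h/2) − A(h)) / (4 − 1)
= (4·(-1.651316) − (-1.282786)) / 3
= -5.322478 / 3 = -1.774159

-1.7742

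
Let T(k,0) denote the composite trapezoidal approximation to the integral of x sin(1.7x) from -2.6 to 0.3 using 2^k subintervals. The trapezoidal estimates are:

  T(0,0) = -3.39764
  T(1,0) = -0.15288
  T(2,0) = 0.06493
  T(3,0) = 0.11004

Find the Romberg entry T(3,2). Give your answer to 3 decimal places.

T(2,1) = 0.06493 + (0.06493 − (-0.15288))/3 = 0.13753
T(3,1) = 0.11004 + (0.11004 − 0.06493)/3 = 0.12508
T(3,2) = 0.12508 + (0.12508 − 0.13753)/15 = 0.12425

0.124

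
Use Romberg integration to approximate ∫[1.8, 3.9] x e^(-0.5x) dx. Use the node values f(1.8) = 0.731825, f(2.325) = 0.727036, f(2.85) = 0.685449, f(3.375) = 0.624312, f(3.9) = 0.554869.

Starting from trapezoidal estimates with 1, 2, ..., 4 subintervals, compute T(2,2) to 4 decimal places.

1.4111

T(0,0) (trapezoid, 1 panel, h=2.1000): 1.351029
T(1,0) (trapezoid, 2 panels, h=1.0500): 1.395236
T(2,0) (trapezoid, 4 panels, h=0.5250): 1.407076
T(1,1) = 1.395236 + (1.395236 − 1.351029)/3 = 1.409972
T(2,1) = 1.407076 + (1.407076 − 1.395236)/3 = 1.411023
T(2,2) = 1.411023 + (1.411023 − 1.409972)/15 = 1.411093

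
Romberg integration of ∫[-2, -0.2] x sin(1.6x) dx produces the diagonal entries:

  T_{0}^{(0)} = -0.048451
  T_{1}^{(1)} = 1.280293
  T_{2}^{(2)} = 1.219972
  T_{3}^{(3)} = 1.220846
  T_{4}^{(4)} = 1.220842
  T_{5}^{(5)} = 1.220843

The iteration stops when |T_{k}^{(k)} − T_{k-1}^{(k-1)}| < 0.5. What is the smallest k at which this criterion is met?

k = 2

|T_{1}^{(1)} − T_{0}^{(0)}| = 1.328744 ≥ 0.5
|T_{2}^{(2)} − T_{1}^{(1)}| = 0.060321 < 0.5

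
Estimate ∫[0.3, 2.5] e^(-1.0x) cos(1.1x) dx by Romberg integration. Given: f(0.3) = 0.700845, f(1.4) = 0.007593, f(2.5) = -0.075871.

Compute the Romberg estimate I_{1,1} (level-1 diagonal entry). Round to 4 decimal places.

I_{0,0} (trapezoid, 1 panel, h=2.2000): 0.687471
I_{1,0} (trapezoid, 2 panels, h=1.1000): 0.352088
I_{1,1} = 0.352088 + (0.352088 − 0.687471)/3 = 0.240294

0.2403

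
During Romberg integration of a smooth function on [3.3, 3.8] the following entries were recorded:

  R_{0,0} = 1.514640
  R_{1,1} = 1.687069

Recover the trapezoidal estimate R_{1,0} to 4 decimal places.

1.6440

From R_{1,1} = (4·R_{1,0} − R_{0,0})/3, solve for R_{1,0}:
4·R_{1,0} = 3·1.687069 + 1.514640 = 6.575847
R_{1,0} = 1.643962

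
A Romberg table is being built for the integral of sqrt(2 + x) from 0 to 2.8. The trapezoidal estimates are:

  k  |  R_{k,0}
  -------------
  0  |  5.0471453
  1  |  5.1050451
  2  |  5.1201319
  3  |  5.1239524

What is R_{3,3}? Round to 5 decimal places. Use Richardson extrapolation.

Richardson extrapolation on the trapezoidal column (denominator 4−1=3):
R_{1,1} = 5.1050451 + (5.1050451 − 5.0471453)/3 = 5.1243450
R_{2,1} = 5.1201319 + (5.1201319 − 5.1050451)/3 = 5.1251608
R_{3,1} = (4·5.1239524 − 5.1201319) / 3 = 5.1252259
R_{2,2} = 5.1251608 + (5.1251608 − 5.1243450)/15 = 5.1252152
R_{3,2} = (16·5.1252259 − 5.1251608) / 15 = 5.1252302
R_{3,3} = 5.1252302 + (5.1252302 − 5.1252152)/63 = 5.1252304

5.12523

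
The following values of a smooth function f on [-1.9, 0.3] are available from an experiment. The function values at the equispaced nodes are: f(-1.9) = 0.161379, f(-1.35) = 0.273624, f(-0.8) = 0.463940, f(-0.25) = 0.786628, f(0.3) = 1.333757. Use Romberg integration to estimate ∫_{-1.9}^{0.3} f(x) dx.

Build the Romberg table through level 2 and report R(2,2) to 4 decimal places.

R(0,0) (trapezoid, 1 panel, h=2.2000): 1.644650
R(1,0) (trapezoid, 2 panels, h=1.1000): 1.332659
R(2,0) (trapezoid, 4 panels, h=0.5500): 1.249468
R(1,1) = 1.332659 + (1.332659 − 1.644650)/3 = 1.228662
R(2,1) = 1.249468 + (1.249468 − 1.332659)/3 = 1.221738
R(2,2) = 1.221738 + (1.221738 − 1.228662)/15 = 1.221276

1.2213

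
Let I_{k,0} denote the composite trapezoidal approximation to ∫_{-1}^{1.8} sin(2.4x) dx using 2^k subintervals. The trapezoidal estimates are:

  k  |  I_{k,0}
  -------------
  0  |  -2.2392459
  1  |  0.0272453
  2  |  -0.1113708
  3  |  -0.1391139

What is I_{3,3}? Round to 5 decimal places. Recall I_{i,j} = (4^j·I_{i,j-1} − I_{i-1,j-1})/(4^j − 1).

Richardson extrapolation on the trapezoidal column (denominator 4−1=3):
I_{1,1} = 0.0272453 + (0.0272453 − (-2.2392459))/3 = 0.7827424
I_{2,1} = -0.1113708 + (-0.1113708 − 0.0272453)/3 = -0.1575762
I_{3,1} = (4·(-0.1391139) − (-0.1113708)) / 3 = -0.1483616
I_{2,2} = -0.1575762 + (-0.1575762 − 0.7827424)/15 = -0.2202641
I_{3,2} = -0.1483616 + (-0.1483616 − (-0.1575762))/15 = -0.1477473
I_{3,3} = -0.1477473 + (-0.1477473 − (-0.2202641))/63 = -0.1465962

-0.14660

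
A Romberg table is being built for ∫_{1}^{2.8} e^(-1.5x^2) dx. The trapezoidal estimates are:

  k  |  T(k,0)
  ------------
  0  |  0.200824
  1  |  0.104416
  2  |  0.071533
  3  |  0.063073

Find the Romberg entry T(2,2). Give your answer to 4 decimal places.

0.0598

Richardson extrapolation on the trapezoidal column (denominator 4−1=3):
T(1,1) = 0.104416 + (0.104416 − 0.200824)/3 = 0.072280
T(2,1) = (4·0.071533 − 0.104416) / 3 = 0.060572
T(2,2) = 0.060572 + (0.060572 − 0.072280)/15 = 0.059791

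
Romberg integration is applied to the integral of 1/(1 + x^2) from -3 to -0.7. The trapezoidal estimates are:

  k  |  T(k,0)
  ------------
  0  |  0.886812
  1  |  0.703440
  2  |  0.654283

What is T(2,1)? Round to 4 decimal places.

0.6379

T(2,1) = (4·0.654283 − 0.703440) / 3 = 0.637897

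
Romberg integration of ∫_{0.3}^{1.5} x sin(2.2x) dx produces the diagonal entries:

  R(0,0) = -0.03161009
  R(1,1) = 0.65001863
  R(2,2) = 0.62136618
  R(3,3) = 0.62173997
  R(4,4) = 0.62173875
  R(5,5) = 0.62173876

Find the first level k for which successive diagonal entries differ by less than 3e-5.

|R(1,1) − R(0,0)| = 0.68162872 ≥ 3e-5
|R(2,2) − R(1,1)| = 0.02865245 ≥ 3e-5
|R(3,3) − R(2,2)| = 0.00037379 ≥ 3e-5
|R(4,4) − R(3,3)| = 0.00000122 < 3e-5

k = 4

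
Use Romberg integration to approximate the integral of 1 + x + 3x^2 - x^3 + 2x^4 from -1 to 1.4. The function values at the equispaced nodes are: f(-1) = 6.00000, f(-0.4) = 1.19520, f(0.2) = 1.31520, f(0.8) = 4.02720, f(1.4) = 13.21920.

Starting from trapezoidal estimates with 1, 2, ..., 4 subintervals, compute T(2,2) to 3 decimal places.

T(0,0) (trapezoid, 1 panel, h=2.4000): 23.06304
T(1,0) (trapezoid, 2 panels, h=1.2000): 13.10976
T(2,0) (trapezoid, 4 panels, h=0.6000): 9.68832
T(1,1) = 13.10976 + (13.10976 − 23.06304)/3 = 9.79200
T(2,1) = 9.68832 + (9.68832 − 13.10976)/3 = 8.54784
T(2,2) = 8.54784 + (8.54784 − 9.79200)/15 = 8.46490

8.465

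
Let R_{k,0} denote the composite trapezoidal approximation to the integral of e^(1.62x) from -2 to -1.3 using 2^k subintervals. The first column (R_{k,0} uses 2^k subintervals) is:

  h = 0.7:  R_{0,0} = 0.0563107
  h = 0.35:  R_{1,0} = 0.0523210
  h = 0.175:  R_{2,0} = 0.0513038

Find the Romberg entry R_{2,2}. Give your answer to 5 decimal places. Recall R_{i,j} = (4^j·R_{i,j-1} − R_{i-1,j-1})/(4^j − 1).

0.05096

Richardson extrapolation on the trapezoidal column (denominator 4−1=3):
R_{1,1} = 0.0523210 + (0.0523210 − 0.0563107)/3 = 0.0509911
R_{2,1} = 0.0513038 + (0.0513038 − 0.0523210)/3 = 0.0509647
R_{2,2} = (16·0.0509647 − 0.0509911) / 15 = 0.0509629
(Column j=1 coincides with Simpson's rule on the same nodes.)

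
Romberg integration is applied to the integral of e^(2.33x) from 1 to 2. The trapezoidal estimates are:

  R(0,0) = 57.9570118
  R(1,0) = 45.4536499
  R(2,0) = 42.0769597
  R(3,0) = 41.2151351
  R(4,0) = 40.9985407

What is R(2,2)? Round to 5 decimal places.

40.92910

R(1,1) = 45.4536499 + (45.4536499 − 57.9570118)/3 = 41.2858626
R(2,1) = 42.0769597 + (42.0769597 − 45.4536499)/3 = 40.9513963
R(2,2) = (16·40.9513963 − 41.2858626) / 15 = 40.9290985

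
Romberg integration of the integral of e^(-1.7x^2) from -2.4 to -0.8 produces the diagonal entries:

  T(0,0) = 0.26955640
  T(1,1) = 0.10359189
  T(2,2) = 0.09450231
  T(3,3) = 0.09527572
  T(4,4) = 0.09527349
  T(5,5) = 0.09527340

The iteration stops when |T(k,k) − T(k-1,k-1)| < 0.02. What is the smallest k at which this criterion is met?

|T(1,1) − T(0,0)| = 0.16596451 ≥ 0.02
|T(2,2) − T(1,1)| = 0.00908958 < 0.02

k = 2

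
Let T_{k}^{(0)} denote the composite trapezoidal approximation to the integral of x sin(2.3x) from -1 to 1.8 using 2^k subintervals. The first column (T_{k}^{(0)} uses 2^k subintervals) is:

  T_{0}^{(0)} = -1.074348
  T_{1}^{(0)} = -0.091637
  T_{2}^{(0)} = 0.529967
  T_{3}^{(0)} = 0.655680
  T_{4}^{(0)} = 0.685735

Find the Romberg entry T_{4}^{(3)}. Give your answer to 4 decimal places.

0.6956

Richardson extrapolation on the trapezoidal column (denominator 4−1=3):
T_{2}^{(1)} = 0.529967 + (0.529967 − (-0.091637))/3 = 0.737168
T_{3}^{(1)} = (4·0.655680 − 0.529967) / 3 = 0.697584
T_{4}^{(1)} = (4·0.685735 − 0.655680) / 3 = 0.695753
T_{3}^{(2)} = (16·0.697584 − 0.737168) / 15 = 0.694945
T_{4}^{(2)} = 0.695753 + (0.695753 − 0.697584)/15 = 0.695631
T_{4}^{(3)} = 0.695631 + (0.695631 − 0.694945)/63 = 0.695642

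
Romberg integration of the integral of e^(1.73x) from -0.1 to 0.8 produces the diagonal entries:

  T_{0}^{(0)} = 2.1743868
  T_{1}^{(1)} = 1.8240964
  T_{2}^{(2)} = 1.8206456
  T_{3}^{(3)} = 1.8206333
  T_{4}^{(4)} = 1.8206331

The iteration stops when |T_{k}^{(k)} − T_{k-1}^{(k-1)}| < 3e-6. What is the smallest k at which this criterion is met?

k = 4

|T_{1}^{(1)} − T_{0}^{(0)}| = 0.3502904 ≥ 3e-6
|T_{2}^{(2)} − T_{1}^{(1)}| = 0.0034508 ≥ 3e-6
|T_{3}^{(3)} − T_{2}^{(2)}| = 0.0000123 ≥ 3e-6
|T_{4}^{(4)} − T_{3}^{(3)}| = 0.0000002 < 3e-6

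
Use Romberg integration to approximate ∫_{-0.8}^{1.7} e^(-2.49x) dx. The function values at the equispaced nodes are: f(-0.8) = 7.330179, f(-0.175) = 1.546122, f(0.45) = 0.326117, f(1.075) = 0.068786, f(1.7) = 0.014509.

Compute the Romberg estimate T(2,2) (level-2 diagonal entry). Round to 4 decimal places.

T(0,0) (trapezoid, 1 panel, h=2.5000): 9.180860
T(1,0) (trapezoid, 2 panels, h=1.2500): 4.998076
T(2,0) (trapezoid, 4 panels, h=0.6250): 3.508356
T(1,1) = 4.998076 + (4.998076 − 9.180860)/3 = 3.603815
T(2,1) = 3.508356 + (3.508356 − 4.998076)/3 = 3.011783
T(2,2) = 3.011783 + (3.011783 − 3.603815)/15 = 2.972314

2.9723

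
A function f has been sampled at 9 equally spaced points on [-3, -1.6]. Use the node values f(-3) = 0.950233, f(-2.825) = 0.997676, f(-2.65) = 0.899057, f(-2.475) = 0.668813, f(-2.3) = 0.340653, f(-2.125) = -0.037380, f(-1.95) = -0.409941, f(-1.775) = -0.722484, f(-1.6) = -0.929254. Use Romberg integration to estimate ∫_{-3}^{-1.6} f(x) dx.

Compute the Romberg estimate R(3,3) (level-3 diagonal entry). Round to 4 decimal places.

R(0,0) (trapezoid, 1 panel, h=1.4000): 0.014685
R(1,0) (trapezoid, 2 panels, h=0.7000): 0.245800
R(2,0) (trapezoid, 4 panels, h=0.3500): 0.294090
R(3,0) (trapezoid, 8 panels, h=0.1750): 0.305705
R(1,1) = 0.245800 + (0.245800 − 0.014685)/3 = 0.322838
R(2,1) = 0.294090 + (0.294090 − 0.245800)/3 = 0.310187
R(3,1) = 0.305705 + (0.305705 − 0.294090)/3 = 0.309577
R(2,2) = 0.310187 + (0.310187 − 0.322838)/15 = 0.309344
R(3,2) = 0.309577 + (0.309577 − 0.310187)/15 = 0.309536
R(3,3) = 0.309536 + (0.309536 − 0.309344)/63 = 0.309539

0.3095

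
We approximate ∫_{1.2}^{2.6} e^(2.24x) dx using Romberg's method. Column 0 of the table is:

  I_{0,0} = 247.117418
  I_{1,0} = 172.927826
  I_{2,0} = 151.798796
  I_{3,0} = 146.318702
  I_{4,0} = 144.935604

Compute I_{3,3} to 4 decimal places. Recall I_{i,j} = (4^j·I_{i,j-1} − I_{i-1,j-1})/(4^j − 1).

Richardson extrapolation on the trapezoidal column (denominator 4−1=3):
I_{1,1} = (4·172.927826 − 247.117418) / 3 = 148.197962
I_{2,1} = (4·151.798796 − 172.927826) / 3 = 144.755786
I_{3,1} = 146.318702 + (146.318702 − 151.798796)/3 = 144.492004
I_{2,2} = (16·144.755786 − 148.197962) / 15 = 144.526308
I_{3,2} = (16·144.492004 − 144.755786) / 15 = 144.474419
I_{3,3} = 144.474419 + (144.474419 − 144.526308)/63 = 144.473595
(Column j=1 coincides with Simpson's rule on the same nodes.)

144.4736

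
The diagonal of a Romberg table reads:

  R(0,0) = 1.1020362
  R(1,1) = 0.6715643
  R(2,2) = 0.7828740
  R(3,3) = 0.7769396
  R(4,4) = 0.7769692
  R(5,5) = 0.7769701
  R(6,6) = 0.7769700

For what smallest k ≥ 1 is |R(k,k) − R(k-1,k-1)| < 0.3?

|R(1,1) − R(0,0)| = 0.4304719 ≥ 0.3
|R(2,2) − R(1,1)| = 0.1113097 < 0.3

k = 2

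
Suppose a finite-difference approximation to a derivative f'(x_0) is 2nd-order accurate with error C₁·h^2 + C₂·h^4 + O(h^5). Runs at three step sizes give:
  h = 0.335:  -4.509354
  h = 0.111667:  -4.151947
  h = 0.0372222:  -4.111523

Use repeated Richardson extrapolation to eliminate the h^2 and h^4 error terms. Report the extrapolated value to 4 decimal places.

-4.1065

First eliminate the h^2 term (factor 3^2 = 9):
  B₁ = (9·(-4.151947) − (-4.509354))/8 = -4.107271
  B₂ = (9·(-4.111523) − (-4.151947))/8 = -4.106470
Then eliminate the h^4 term (factor 3^4 = 81):
  (81·(-4.106470) − (-4.107271))/80 = -4.106460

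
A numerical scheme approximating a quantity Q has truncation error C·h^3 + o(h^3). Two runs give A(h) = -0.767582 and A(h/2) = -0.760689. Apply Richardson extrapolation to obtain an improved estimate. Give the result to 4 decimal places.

-0.7597

The leading error scales as h^3; refining by a factor of 2 reduces it by 2^3 = 8.
Extrapolated value = (8·A(h/2) − A(h)) / (8 − 1)
= (8·(-0.760689) − (-0.767582)) / 7
= -5.317930 / 7 = -0.759704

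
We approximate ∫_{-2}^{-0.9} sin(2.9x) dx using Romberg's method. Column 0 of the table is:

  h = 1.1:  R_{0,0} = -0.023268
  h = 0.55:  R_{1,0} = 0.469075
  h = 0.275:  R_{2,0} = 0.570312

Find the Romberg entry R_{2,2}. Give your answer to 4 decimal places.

0.6021

R_{1,1} = 0.469075 + (0.469075 − (-0.023268))/3 = 0.633189
R_{2,1} = (4·0.570312 − 0.469075) / 3 = 0.604058
R_{2,2} = 0.604058 + (0.604058 − 0.633189)/15 = 0.602116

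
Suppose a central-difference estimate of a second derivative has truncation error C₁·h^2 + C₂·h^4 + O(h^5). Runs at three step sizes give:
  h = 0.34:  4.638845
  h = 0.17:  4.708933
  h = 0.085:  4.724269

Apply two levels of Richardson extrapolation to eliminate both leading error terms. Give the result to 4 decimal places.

First eliminate the h^2 term (factor 2^2 = 4):
  B₁ = (4·4.708933 − 4.638845)/3 = 4.732296
  B₂ = (4·4.724269 − 4.708933)/3 = 4.729381
Then eliminate the h^4 term (factor 2^4 = 16):
  (16·4.729381 − 4.732296)/15 = 4.729187

4.7292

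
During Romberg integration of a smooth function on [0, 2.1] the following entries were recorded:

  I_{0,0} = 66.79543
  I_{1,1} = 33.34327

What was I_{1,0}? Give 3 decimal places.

41.706

From I_{1,1} = (4·I_{1,0} − I_{0,0})/3, solve for I_{1,0}:
4·I_{1,0} = 3·33.34327 + 66.79543 = 166.82524
I_{1,0} = 41.70631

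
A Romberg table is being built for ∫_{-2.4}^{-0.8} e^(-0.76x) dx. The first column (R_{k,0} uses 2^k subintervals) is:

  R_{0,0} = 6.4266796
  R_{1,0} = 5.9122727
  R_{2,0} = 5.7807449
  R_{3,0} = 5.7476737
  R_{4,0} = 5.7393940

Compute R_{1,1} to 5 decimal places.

5.74080

R_{1,1} = (4·5.9122727 − 6.4266796) / 3 = 5.7408037
(Column j=1 coincides with Simpson's rule on the same nodes.)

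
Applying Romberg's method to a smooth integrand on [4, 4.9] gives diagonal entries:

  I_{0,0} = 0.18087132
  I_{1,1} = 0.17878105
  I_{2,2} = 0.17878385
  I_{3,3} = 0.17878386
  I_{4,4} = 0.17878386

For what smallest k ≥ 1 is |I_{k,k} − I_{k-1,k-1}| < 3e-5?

k = 2

|I_{1,1} − I_{0,0}| = 0.00209027 ≥ 3e-5
|I_{2,2} − I_{1,1}| = 0.00000280 < 3e-5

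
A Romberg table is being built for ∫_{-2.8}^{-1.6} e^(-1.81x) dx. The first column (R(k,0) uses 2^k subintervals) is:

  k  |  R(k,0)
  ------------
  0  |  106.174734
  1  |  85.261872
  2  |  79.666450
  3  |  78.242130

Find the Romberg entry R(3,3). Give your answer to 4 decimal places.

77.7650

R(1,1) = 85.261872 + (85.261872 − 106.174734)/3 = 78.290918
R(2,1) = (4·79.666450 − 85.261872) / 3 = 77.801309
R(3,1) = (4·78.242130 − 79.666450) / 3 = 77.767357
R(2,2) = 77.801309 + (77.801309 − 78.290918)/15 = 77.768668
R(3,2) = 77.767357 + (77.767357 − 77.801309)/15 = 77.765094
R(3,3) = 77.765094 + (77.765094 − 77.768668)/63 = 77.765037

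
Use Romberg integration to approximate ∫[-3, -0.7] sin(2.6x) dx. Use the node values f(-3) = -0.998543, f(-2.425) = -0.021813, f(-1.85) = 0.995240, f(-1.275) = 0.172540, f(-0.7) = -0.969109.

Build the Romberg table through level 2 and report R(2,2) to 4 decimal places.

0.0765

R(0,0) (trapezoid, 1 panel, h=2.3000): -2.262800
R(1,0) (trapezoid, 2 panels, h=1.1500): 0.013126
R(2,0) (trapezoid, 4 panels, h=0.5750): 0.093231
R(1,1) = 0.013126 + (0.013126 − (-2.262800))/3 = 0.771768
R(2,1) = 0.093231 + (0.093231 − 0.013126)/3 = 0.119933
R(2,2) = 0.119933 + (0.119933 − 0.771768)/15 = 0.076477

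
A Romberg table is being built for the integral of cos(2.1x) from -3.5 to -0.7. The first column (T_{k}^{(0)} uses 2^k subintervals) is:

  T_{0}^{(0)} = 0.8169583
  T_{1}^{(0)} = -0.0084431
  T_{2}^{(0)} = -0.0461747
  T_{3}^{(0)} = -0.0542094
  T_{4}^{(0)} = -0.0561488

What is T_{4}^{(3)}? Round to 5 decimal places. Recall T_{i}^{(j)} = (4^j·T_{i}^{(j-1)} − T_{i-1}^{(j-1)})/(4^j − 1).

-0.05679

Richardson extrapolation on the trapezoidal column (denominator 4−1=3):
T_{2}^{(1)} = -0.0461747 + (-0.0461747 − (-0.0084431))/3 = -0.0587519
T_{3}^{(1)} = (4·(-0.0542094) − (-0.0461747)) / 3 = -0.0568876
T_{4}^{(1)} = (4·(-0.0561488) − (-0.0542094)) / 3 = -0.0567953
T_{3}^{(2)} = -0.0568876 + (-0.0568876 − (-0.0587519))/15 = -0.0567633
T_{4}^{(2)} = (16·(-0.0567953) − (-0.0568876)) / 15 = -0.0567891
T_{4}^{(3)} = (64·(-0.0567891) − (-0.0567633)) / 63 = -0.0567895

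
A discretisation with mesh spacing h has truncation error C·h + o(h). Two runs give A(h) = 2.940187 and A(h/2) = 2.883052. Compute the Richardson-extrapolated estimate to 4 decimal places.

The leading error scales as h; refining by a factor of 2 reduces it by 2^1 = 2.
Extrapolated value = (2·A(h/2) − A(h)) / (2 − 1)
= (2·2.883052 − 2.940187) / 1
= 2.825917 / 1 = 2.825917

2.8259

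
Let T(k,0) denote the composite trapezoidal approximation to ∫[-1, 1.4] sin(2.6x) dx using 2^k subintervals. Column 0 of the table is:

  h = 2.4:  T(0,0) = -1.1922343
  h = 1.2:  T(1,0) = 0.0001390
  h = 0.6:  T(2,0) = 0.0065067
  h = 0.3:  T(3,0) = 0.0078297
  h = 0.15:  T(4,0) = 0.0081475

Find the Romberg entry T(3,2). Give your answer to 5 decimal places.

0.00825

Richardson extrapolation on the trapezoidal column (denominator 4−1=3):
T(2,1) = 0.0065067 + (0.0065067 − 0.0001390)/3 = 0.0086293
T(3,1) = (4·0.0078297 − 0.0065067) / 3 = 0.0082707
T(3,2) = 0.0082707 + (0.0082707 − 0.0086293)/15 = 0.0082468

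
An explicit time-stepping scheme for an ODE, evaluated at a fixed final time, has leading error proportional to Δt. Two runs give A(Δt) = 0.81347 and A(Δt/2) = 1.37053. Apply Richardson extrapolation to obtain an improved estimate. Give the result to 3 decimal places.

1.928

The leading error scales as Δt; refining by a factor of 2 reduces it by 2^1 = 2.
Extrapolated value = (2·A(Δt/2) − A(Δt)) / (2 − 1)
= (2·1.37053 − 0.81347) / 1
= 1.92759 / 1 = 1.92759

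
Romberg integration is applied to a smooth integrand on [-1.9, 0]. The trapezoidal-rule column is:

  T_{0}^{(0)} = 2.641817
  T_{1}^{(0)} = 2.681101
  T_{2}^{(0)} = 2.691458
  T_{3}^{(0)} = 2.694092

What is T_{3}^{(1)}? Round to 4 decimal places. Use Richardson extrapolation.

Richardson extrapolation on the trapezoidal column (denominator 4−1=3):
T_{3}^{(1)} = 2.694092 + (2.694092 − 2.691458)/3 = 2.694970

2.6950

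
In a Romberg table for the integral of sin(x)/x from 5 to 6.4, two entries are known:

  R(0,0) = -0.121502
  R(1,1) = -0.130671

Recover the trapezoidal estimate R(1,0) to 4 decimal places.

From R(1,1) = (4·R(1,0) − R(0,0))/3, solve for R(1,0):
4·R(1,0) = 3·(-0.130671) + (-0.121502) = -0.513515
R(1,0) = -0.128379

-0.1284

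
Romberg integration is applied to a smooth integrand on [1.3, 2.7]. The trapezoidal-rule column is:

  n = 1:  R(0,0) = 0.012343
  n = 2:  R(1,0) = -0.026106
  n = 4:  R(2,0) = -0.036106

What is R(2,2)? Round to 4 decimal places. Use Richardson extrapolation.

-0.0395

Richardson extrapolation on the trapezoidal column (denominator 4−1=3):
R(1,1) = -0.026106 + (-0.026106 − 0.012343)/3 = -0.038922
R(2,1) = (4·(-0.036106) − (-0.026106)) / 3 = -0.039439
R(2,2) = -0.039439 + (-0.039439 − (-0.038922))/15 = -0.039473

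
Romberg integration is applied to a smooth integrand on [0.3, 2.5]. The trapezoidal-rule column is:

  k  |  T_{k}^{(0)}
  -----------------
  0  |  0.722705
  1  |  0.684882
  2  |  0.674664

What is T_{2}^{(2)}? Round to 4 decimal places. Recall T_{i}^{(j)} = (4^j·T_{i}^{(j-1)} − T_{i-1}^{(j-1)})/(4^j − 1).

0.6712

Richardson extrapolation on the trapezoidal column (denominator 4−1=3):
T_{1}^{(1)} = (4·0.684882 − 0.722705) / 3 = 0.672274
T_{2}^{(1)} = 0.674664 + (0.674664 − 0.684882)/3 = 0.671258
T_{2}^{(2)} = 0.671258 + (0.671258 − 0.672274)/15 = 0.671190
(Column j=1 coincides with Simpson's rule on the same nodes.)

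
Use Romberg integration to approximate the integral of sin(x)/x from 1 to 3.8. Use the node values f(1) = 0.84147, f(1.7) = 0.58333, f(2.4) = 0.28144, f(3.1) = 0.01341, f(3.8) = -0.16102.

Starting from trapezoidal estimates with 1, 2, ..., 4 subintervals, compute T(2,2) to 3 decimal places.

T(0,0) (trapezoid, 1 panel, h=2.8000): 0.95263
T(1,0) (trapezoid, 2 panels, h=1.4000): 0.87033
T(2,0) (trapezoid, 4 panels, h=0.7000): 0.85288
T(1,1) = 0.87033 + (0.87033 − 0.95263)/3 = 0.84290
T(2,1) = 0.85288 + (0.85288 − 0.87033)/3 = 0.84706
T(2,2) = 0.84706 + (0.84706 − 0.84290)/15 = 0.84734

0.847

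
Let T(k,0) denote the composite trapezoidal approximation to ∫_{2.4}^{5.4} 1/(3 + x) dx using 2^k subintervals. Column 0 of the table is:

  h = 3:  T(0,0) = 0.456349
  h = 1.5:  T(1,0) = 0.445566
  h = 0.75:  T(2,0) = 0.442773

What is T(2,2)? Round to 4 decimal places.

0.4418

Richardson extrapolation on the trapezoidal column (denominator 4−1=3):
T(1,1) = 0.445566 + (0.445566 − 0.456349)/3 = 0.441972
T(2,1) = (4·0.442773 − 0.445566) / 3 = 0.441842
T(2,2) = (16·0.441842 − 0.441972) / 15 = 0.441833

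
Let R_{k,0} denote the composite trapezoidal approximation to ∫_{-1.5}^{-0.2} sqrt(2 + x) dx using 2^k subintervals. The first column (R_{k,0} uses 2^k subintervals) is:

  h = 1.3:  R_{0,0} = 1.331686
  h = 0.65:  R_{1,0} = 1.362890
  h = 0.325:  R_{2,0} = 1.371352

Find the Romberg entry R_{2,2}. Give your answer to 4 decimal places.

1.3742

R_{1,1} = 1.362890 + (1.362890 − 1.331686)/3 = 1.373291
R_{2,1} = (4·1.371352 − 1.362890) / 3 = 1.374173
R_{2,2} = 1.374173 + (1.374173 − 1.373291)/15 = 1.374232
(Column j=1 coincides with Simpson's rule on the same nodes.)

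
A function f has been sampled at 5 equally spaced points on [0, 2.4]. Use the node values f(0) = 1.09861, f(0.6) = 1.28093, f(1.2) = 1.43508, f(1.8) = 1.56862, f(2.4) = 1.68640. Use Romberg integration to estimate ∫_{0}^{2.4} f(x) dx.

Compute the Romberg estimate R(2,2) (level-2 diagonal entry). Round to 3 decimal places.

3.411

R(0,0) (trapezoid, 1 panel, h=2.4000): 3.34201
R(1,0) (trapezoid, 2 panels, h=1.2000): 3.39310
R(2,0) (trapezoid, 4 panels, h=0.6000): 3.40628
R(1,1) = 3.39310 + (3.39310 − 3.34201)/3 = 3.41013
R(2,1) = 3.40628 + (3.40628 − 3.39310)/3 = 3.41067
R(2,2) = 3.41067 + (3.41067 − 3.41013)/15 = 3.41071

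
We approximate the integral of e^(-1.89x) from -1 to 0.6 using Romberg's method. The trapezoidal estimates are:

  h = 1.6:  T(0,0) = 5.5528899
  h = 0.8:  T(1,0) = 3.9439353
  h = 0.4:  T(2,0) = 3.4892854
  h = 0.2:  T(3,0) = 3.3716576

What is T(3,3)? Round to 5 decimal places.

T(1,1) = (4·3.9439353 − 5.5528899) / 3 = 3.4076171
T(2,1) = 3.4892854 + (3.4892854 − 3.9439353)/3 = 3.3377354
T(3,1) = 3.3716576 + (3.3716576 − 3.4892854)/3 = 3.3324483
T(2,2) = (16·3.3377354 − 3.4076171) / 15 = 3.3330766
T(3,2) = (16·3.3324483 − 3.3377354) / 15 = 3.3320958
T(3,3) = (64·3.3320958 − 3.3330766) / 63 = 3.3320802

3.33208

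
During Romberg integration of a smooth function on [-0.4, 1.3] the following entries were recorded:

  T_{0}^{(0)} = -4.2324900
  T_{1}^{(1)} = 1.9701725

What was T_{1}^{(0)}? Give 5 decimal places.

From T_{1}^{(1)} = (4·T_{1}^{(0)} − T_{0}^{(0)})/3, solve for T_{1}^{(0)}:
4·T_{1}^{(0)} = 3·1.9701725 + (-4.2324900) = 1.6780275
T_{1}^{(0)} = 0.4195069

0.41951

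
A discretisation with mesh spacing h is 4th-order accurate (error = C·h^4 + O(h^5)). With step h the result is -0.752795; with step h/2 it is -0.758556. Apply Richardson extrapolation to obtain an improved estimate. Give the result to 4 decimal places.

-0.7589

The leading error scales as h^4; refining by a factor of 2 reduces it by 2^4 = 16.
Extrapolated value = (16·A(h/2) − A(h)) / (16 − 1)
= (16·(-0.758556) − (-0.752795)) / 15
= -11.384101 / 15 = -0.758940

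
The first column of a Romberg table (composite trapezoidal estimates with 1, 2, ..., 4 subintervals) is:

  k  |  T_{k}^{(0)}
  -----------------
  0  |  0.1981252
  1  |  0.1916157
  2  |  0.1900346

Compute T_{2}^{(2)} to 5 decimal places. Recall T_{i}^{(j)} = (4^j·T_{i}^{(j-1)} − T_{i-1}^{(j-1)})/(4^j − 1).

0.18951

T_{1}^{(1)} = (4·0.1916157 − 0.1981252) / 3 = 0.1894459
T_{2}^{(1)} = 0.1900346 + (0.1900346 − 0.1916157)/3 = 0.1895076
T_{2}^{(2)} = (16·0.1895076 − 0.1894459) / 15 = 0.1895117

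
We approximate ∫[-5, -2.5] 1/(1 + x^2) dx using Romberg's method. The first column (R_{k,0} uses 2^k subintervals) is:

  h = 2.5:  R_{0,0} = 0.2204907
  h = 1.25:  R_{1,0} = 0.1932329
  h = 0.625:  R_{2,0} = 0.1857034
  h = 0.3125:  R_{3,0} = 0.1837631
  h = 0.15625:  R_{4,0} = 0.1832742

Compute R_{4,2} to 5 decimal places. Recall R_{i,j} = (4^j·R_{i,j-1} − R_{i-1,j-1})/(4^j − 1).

0.18311

R_{3,1} = (4·0.1837631 − 0.1857034) / 3 = 0.1831163
R_{4,1} = 0.1832742 + (0.1832742 − 0.1837631)/3 = 0.1831112
R_{4,2} = 0.1831112 + (0.1831112 − 0.1831163)/15 = 0.1831109
(Column j=1 coincides with Simpson's rule on the same nodes.)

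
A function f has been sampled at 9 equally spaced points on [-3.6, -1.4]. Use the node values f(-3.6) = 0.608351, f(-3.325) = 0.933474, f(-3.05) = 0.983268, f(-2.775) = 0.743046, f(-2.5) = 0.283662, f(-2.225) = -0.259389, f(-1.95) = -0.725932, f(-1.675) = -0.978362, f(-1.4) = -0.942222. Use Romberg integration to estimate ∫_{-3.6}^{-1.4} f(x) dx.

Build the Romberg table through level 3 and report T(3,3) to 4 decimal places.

0.2294

T(0,0) (trapezoid, 1 panel, h=2.2000): -0.367258
T(1,0) (trapezoid, 2 panels, h=1.1000): 0.128399
T(2,0) (trapezoid, 4 panels, h=0.5500): 0.205734
T(3,0) (trapezoid, 8 panels, h=0.2750): 0.223529
T(1,1) = 0.128399 + (0.128399 − (-0.367258))/3 = 0.293618
T(2,1) = 0.205734 + (0.205734 − 0.128399)/3 = 0.231512
T(3,1) = 0.223529 + (0.223529 − 0.205734)/3 = 0.229461
T(2,2) = 0.231512 + (0.231512 − 0.293618)/15 = 0.227372
T(3,2) = 0.229461 + (0.229461 − 0.231512)/15 = 0.229324
T(3,3) = 0.229324 + (0.229324 − 0.227372)/63 = 0.229355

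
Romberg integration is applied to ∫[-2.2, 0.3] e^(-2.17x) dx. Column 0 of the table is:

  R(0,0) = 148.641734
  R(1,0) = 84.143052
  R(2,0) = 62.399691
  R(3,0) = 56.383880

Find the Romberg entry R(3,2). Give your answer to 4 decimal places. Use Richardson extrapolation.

Richardson extrapolation on the trapezoidal column (denominator 4−1=3):
R(2,1) = (4·62.399691 − 84.143052) / 3 = 55.151904
R(3,1) = 56.383880 + (56.383880 − 62.399691)/3 = 54.378610
R(3,2) = (16·54.378610 − 55.151904) / 15 = 54.327057

54.3271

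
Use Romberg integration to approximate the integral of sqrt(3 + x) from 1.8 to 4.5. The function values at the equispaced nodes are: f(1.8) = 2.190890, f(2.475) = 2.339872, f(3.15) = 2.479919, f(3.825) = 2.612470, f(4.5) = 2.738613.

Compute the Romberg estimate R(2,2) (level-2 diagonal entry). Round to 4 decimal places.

R(0,0) (trapezoid, 1 panel, h=2.7000): 6.654829
R(1,0) (trapezoid, 2 panels, h=1.3500): 6.675305
R(2,0) (trapezoid, 4 panels, h=0.6750): 6.680483
R(1,1) = 6.675305 + (6.675305 − 6.654829)/3 = 6.682130
R(2,1) = 6.680483 + (6.680483 − 6.675305)/3 = 6.682209
R(2,2) = 6.682209 + (6.682209 − 6.682130)/15 = 6.682214

6.6822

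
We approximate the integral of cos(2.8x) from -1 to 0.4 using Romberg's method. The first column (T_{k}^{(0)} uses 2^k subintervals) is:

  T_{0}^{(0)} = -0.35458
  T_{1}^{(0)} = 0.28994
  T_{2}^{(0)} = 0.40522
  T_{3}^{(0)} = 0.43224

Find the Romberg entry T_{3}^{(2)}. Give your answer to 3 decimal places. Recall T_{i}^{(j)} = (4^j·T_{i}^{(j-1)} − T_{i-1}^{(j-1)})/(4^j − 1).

Richardson extrapolation on the trapezoidal column (denominator 4−1=3):
T_{2}^{(1)} = 0.40522 + (0.40522 − 0.28994)/3 = 0.44365
T_{3}^{(1)} = (4·0.43224 − 0.40522) / 3 = 0.44125
T_{3}^{(2)} = 0.44125 + (0.44125 − 0.44365)/15 = 0.44109
(Column j=1 coincides with Simpson's rule on the same nodes.)

0.441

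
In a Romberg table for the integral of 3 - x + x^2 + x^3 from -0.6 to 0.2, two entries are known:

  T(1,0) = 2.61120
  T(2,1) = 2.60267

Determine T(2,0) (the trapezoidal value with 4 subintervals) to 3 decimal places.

2.605

From T(2,1) = (4·T(2,0) − T(1,0))/3, solve for T(2,0):
4·T(2,0) = 3·2.60267 + 2.61120 = 10.41921
T(2,0) = 2.60480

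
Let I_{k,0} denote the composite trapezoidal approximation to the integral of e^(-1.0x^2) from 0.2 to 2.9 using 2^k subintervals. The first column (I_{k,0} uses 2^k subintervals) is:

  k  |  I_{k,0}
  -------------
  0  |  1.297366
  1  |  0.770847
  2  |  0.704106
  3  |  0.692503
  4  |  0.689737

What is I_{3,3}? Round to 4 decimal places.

Richardson extrapolation on the trapezoidal column (denominator 4−1=3):
I_{1,1} = 0.770847 + (0.770847 − 1.297366)/3 = 0.595341
I_{2,1} = 0.704106 + (0.704106 − 0.770847)/3 = 0.681859
I_{3,1} = (4·0.692503 − 0.704106) / 3 = 0.688635
I_{2,2} = (16·0.681859 − 0.595341) / 15 = 0.687627
I_{3,2} = 0.688635 + (0.688635 − 0.681859)/15 = 0.689087
I_{3,3} = 0.689087 + (0.689087 − 0.687627)/63 = 0.689110
(Column j=1 coincides with Simpson's rule on the same nodes.)

0.6891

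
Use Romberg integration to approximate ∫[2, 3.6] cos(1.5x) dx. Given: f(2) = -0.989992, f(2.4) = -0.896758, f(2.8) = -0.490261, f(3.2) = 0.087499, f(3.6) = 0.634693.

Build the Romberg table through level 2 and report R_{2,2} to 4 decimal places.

R_{0,0} (trapezoid, 1 panel, h=1.6000): -0.284239
R_{1,0} (trapezoid, 2 panels, h=0.8000): -0.534328
R_{2,0} (trapezoid, 4 panels, h=0.4000): -0.590868
R_{1,1} = -0.534328 + (-0.534328 − (-0.284239))/3 = -0.617691
R_{2,1} = -0.590868 + (-0.590868 − (-0.534328))/3 = -0.609715
R_{2,2} = -0.609715 + (-0.609715 − (-0.617691))/15 = -0.609183

-0.6092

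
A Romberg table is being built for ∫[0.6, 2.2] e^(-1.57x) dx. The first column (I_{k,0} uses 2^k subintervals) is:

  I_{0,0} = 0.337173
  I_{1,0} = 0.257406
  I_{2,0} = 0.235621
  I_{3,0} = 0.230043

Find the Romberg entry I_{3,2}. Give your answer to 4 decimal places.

0.2282

I_{2,1} = 0.235621 + (0.235621 − 0.257406)/3 = 0.228359
I_{3,1} = 0.230043 + (0.230043 − 0.235621)/3 = 0.228184
I_{3,2} = 0.228184 + (0.228184 − 0.228359)/15 = 0.228172
(Column j=1 coincides with Simpson's rule on the same nodes.)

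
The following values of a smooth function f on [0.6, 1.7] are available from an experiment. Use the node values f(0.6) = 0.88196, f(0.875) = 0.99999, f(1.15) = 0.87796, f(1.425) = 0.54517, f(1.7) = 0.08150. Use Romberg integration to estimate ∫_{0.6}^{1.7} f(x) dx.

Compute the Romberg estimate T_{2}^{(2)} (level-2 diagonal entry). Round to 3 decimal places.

0.816

T_{0}^{(0)} (trapezoid, 1 panel, h=1.1000): 0.52990
T_{1}^{(0)} (trapezoid, 2 panels, h=0.5500): 0.74783
T_{2}^{(0)} (trapezoid, 4 panels, h=0.2750): 0.79883
T_{1}^{(1)} = 0.74783 + (0.74783 − 0.52990)/3 = 0.82047
T_{2}^{(1)} = 0.79883 + (0.79883 − 0.74783)/3 = 0.81583
T_{2}^{(2)} = 0.81583 + (0.81583 − 0.82047)/15 = 0.81552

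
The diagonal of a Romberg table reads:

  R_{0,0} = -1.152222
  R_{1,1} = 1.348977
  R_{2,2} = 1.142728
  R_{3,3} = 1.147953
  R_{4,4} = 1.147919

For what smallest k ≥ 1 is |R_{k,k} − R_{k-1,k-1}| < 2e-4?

k = 4

|R_{1,1} − R_{0,0}| = 2.501199 ≥ 2e-4
|R_{2,2} − R_{1,1}| = 0.206249 ≥ 2e-4
|R_{3,3} − R_{2,2}| = 0.005225 ≥ 2e-4
|R_{4,4} − R_{3,3}| = 0.000034 < 2e-4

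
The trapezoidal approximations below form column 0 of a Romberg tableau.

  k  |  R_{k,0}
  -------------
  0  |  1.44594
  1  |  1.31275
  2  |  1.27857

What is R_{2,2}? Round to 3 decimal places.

Richardson extrapolation on the trapezoidal column (denominator 4−1=3):
R_{1,1} = (4·1.31275 − 1.44594) / 3 = 1.26835
R_{2,1} = 1.27857 + (1.27857 − 1.31275)/3 = 1.26718
R_{2,2} = (16·1.26718 − 1.26835) / 15 = 1.26710

1.267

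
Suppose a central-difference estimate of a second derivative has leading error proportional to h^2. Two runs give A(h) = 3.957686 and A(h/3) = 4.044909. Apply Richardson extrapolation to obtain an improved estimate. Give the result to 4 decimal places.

Extrapolated value = (9·A(h/3) − A(h)) / (9 − 1)
= (9·4.044909 − 3.957686) / 8
= 32.446495 / 8 = 4.055812

4.0558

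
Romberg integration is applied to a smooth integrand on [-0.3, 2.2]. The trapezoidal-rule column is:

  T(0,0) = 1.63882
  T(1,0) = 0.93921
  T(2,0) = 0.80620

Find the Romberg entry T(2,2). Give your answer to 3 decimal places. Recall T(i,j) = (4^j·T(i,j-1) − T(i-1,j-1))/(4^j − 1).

Richardson extrapolation on the trapezoidal column (denominator 4−1=3):
T(1,1) = (4·0.93921 − 1.63882) / 3 = 0.70601
T(2,1) = 0.80620 + (0.80620 − 0.93921)/3 = 0.76186
T(2,2) = 0.76186 + (0.76186 − 0.70601)/15 = 0.76558

0.766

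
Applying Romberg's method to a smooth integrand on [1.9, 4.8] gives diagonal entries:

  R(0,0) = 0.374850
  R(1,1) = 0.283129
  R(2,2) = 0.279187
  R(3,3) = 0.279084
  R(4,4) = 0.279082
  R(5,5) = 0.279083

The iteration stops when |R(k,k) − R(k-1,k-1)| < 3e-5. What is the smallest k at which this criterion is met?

|R(1,1) − R(0,0)| = 0.091721 ≥ 3e-5
|R(2,2) − R(1,1)| = 0.003942 ≥ 3e-5
|R(3,3) − R(2,2)| = 0.000103 ≥ 3e-5
|R(4,4) − R(3,3)| = 0.000002 < 3e-5

k = 4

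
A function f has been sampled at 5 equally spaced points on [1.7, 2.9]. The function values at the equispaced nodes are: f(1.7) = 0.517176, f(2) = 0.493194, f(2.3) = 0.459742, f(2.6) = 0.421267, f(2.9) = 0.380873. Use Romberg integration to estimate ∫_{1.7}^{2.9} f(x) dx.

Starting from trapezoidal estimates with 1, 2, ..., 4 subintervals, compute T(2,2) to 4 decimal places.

0.5475

T(0,0) (trapezoid, 1 panel, h=1.2000): 0.538829
T(1,0) (trapezoid, 2 panels, h=0.6000): 0.545260
T(2,0) (trapezoid, 4 panels, h=0.3000): 0.546968
T(1,1) = 0.545260 + (0.545260 − 0.538829)/3 = 0.547404
T(2,1) = 0.546968 + (0.546968 − 0.545260)/3 = 0.547537
T(2,2) = 0.547537 + (0.547537 − 0.547404)/15 = 0.547546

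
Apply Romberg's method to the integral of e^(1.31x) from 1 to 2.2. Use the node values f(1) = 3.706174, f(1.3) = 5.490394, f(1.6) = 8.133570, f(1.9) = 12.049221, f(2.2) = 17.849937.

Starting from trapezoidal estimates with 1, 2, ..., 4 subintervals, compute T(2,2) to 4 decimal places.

10.7968

T(0,0) (trapezoid, 1 panel, h=1.2000): 12.933667
T(1,0) (trapezoid, 2 panels, h=0.6000): 11.346975
T(2,0) (trapezoid, 4 panels, h=0.3000): 10.935372
T(1,1) = 11.346975 + (11.346975 − 12.933667)/3 = 10.818078
T(2,1) = 10.935372 + (10.935372 − 11.346975)/3 = 10.798171
T(2,2) = 10.798171 + (10.798171 − 10.818078)/15 = 10.796844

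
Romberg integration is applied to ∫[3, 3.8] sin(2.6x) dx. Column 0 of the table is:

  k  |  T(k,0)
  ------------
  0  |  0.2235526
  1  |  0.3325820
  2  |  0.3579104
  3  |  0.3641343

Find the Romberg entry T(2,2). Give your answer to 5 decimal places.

0.36618

T(1,1) = 0.3325820 + (0.3325820 − 0.2235526)/3 = 0.3689251
T(2,1) = 0.3579104 + (0.3579104 − 0.3325820)/3 = 0.3663532
T(2,2) = (16·0.3663532 − 0.3689251) / 15 = 0.3661817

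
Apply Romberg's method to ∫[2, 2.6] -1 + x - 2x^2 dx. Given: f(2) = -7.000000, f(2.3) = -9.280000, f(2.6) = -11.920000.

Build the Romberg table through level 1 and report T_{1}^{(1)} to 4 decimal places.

-5.6040

T_{0}^{(0)} (trapezoid, 1 panel, h=0.6000): -5.676000
T_{1}^{(0)} (trapezoid, 2 panels, h=0.3000): -5.622000
T_{1}^{(1)} = -5.622000 + (-5.622000 − (-5.676000))/3 = -5.604000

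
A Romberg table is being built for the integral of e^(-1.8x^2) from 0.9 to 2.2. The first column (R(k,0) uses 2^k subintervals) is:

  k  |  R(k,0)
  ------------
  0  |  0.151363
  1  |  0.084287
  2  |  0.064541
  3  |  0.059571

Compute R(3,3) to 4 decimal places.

R(1,1) = 0.084287 + (0.084287 − 0.151363)/3 = 0.061928
R(2,1) = (4·0.064541 − 0.084287) / 3 = 0.057959
R(3,1) = 0.059571 + (0.059571 − 0.064541)/3 = 0.057914
R(2,2) = 0.057959 + (0.057959 − 0.061928)/15 = 0.057694
R(3,2) = 0.057914 + (0.057914 − 0.057959)/15 = 0.057911
R(3,3) = 0.057911 + (0.057911 − 0.057694)/63 = 0.057914
(Column j=1 coincides with Simpson's rule on the same nodes.)

0.0579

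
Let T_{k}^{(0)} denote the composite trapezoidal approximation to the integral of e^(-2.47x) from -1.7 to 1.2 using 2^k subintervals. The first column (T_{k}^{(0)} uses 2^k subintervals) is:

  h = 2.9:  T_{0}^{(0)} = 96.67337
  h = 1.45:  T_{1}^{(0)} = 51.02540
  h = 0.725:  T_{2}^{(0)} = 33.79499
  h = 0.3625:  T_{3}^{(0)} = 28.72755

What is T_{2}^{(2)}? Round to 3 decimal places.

T_{1}^{(1)} = 51.02540 + (51.02540 − 96.67337)/3 = 35.80941
T_{2}^{(1)} = 33.79499 + (33.79499 − 51.02540)/3 = 28.05152
T_{2}^{(2)} = 28.05152 + (28.05152 − 35.80941)/15 = 27.53433

27.534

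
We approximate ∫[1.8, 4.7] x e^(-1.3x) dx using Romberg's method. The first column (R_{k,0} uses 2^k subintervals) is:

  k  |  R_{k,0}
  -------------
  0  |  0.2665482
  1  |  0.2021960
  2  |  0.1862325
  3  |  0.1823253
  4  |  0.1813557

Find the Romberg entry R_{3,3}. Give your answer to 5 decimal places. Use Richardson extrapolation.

0.18103

Richardson extrapolation on the trapezoidal column (denominator 4−1=3):
R_{1,1} = 0.2021960 + (0.2021960 − 0.2665482)/3 = 0.1807453
R_{2,1} = (4·0.1862325 − 0.2021960) / 3 = 0.1809113
R_{3,1} = (4·0.1823253 − 0.1862325) / 3 = 0.1810229
R_{2,2} = (16·0.1809113 − 0.1807453) / 15 = 0.1809224
R_{3,2} = (16·0.1810229 − 0.1809113) / 15 = 0.1810303
R_{3,3} = 0.1810303 + (0.1810303 − 0.1809224)/63 = 0.1810320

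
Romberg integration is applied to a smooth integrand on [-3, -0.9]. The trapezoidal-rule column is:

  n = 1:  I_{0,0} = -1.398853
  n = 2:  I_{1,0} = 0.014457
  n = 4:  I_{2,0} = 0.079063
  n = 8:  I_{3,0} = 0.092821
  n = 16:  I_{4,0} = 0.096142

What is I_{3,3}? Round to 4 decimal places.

Richardson extrapolation on the trapezoidal column (denominator 4−1=3):
I_{1,1} = 0.014457 + (0.014457 − (-1.398853))/3 = 0.485560
I_{2,1} = 0.079063 + (0.079063 − 0.014457)/3 = 0.100598
I_{3,1} = 0.092821 + (0.092821 − 0.079063)/3 = 0.097407
I_{2,2} = 0.100598 + (0.100598 − 0.485560)/15 = 0.074934
I_{3,2} = (16·0.097407 − 0.100598) / 15 = 0.097194
I_{3,3} = 0.097194 + (0.097194 − 0.074934)/63 = 0.097547

0.0975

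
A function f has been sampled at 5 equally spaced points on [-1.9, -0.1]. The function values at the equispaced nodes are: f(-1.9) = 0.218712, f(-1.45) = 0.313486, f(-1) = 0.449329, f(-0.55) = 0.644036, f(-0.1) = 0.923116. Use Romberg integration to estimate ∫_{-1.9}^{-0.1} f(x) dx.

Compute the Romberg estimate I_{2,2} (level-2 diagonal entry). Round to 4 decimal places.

I_{0,0} (trapezoid, 1 panel, h=1.8000): 1.027645
I_{1,0} (trapezoid, 2 panels, h=0.9000): 0.918219
I_{2,0} (trapezoid, 4 panels, h=0.4500): 0.889994
I_{1,1} = 0.918219 + (0.918219 − 1.027645)/3 = 0.881744
I_{2,1} = 0.889994 + (0.889994 − 0.918219)/3 = 0.880586
I_{2,2} = 0.880586 + (0.880586 − 0.881744)/15 = 0.880509

0.8805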